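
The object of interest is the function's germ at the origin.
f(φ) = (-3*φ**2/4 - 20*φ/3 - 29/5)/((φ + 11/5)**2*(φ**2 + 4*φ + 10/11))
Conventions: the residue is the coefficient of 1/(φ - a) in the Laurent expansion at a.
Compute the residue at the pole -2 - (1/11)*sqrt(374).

The residue is -1402775/2111763 - (306115/16894104)*sqrt(374).

The factor φ**2 + 4*φ + 10/11 splits as (φ - a)(φ - a') with a = -2 - (1/11)*sqrt(374), a' = -2 + (1/11)*sqrt(374). At the order-1 pole a set g(φ) = (φ - a)*f(φ) = [(-3*φ**2/4 - 20*φ/3 - 29/5)/(φ + 11/5)**2] / (φ - a').
Simple pole: residue = g(a) at a = -2 - (1/11)*sqrt(374), which is -1402775/2111763 - (306115/16894104)*sqrt(374).


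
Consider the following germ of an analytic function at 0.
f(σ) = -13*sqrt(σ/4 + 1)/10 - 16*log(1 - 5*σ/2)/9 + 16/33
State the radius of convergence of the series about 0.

Branch term (-13/10)*sqrt(1 - σ/(-4)): its argument vanishes at σ = -4, a square-root branch point, modulus 4.
Branch term (-16/9)*log(1 - σ/(2/5)): its argument vanishes at σ = 2/5, a logarithmic branch point, modulus 2/5.
The radius of convergence is the smallest modulus among the singular points: 2/5.

The radius of convergence is 2/5.


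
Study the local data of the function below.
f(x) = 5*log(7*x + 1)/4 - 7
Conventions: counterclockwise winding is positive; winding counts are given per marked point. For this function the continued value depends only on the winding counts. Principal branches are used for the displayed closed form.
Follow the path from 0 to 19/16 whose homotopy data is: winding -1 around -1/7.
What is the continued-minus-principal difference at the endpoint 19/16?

Continued minus principal equals -(5/2)*pi*i.

The rational part is single-valued and drops out of the difference; each branch term changes only by its own monodromy.
(5/4)*log(1 - x/(-1/7)): each positive loop around -1/7 adds 2*pi*i to the log, so winding -1 contributes (5/4)*(-1)*2*pi*i = -(5/2)*pi*i.
Summing the contributions at x = 19/16 gives -(5/2)*pi*i.


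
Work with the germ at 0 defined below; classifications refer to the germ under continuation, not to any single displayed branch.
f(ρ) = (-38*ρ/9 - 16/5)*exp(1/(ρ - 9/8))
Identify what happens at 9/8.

The exponent 1/(ρ - (9/8)) has a pole at 9/8, so exp(1/(ρ - (9/8))) takes every nonzero value near it: an essential singularity (not a pole of any order).

The point is an essential singularity.


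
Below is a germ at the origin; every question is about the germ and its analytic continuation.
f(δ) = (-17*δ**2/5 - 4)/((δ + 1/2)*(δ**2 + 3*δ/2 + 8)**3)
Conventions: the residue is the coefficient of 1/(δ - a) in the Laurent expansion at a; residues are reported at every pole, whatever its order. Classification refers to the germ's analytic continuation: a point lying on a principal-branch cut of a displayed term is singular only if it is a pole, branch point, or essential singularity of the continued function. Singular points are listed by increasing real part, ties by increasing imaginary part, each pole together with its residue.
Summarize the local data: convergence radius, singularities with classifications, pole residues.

Denominator factor (δ + 1/2): pole of order 1 at -1/2, modulus 1/2.
Denominator factor (δ**2 + 3*δ/2 + 8)^3: discriminant -119/4, complex-conjugate roots (-3/4) + ((1/4)*sqrt(119))*i and (-3/4) - ((1/4)*sqrt(119))*i; poles of order 3, moduli (2)*sqrt(2) and (2)*sqrt(2).
The radius of convergence is the smallest modulus among the singular points: 1/2.
The factor δ**2 + 3*δ/2 + 8 splits as (δ - a)(δ - a') with a = (-3/4) - ((1/4)*sqrt(119))*i, a' = (-3/4) + ((1/4)*sqrt(119))*i. At the order-3 pole a set g(δ) = (δ - a)^3*f(δ) = [(-17*δ**2/5 - 4)/(δ + 1/2)] / (δ - a')^3.
Order-3 pole: residue = g''(a)/2; g''((-3/4) - ((1/4)*sqrt(119))*i) = (194/16875) + ((32719994/28437058125)*sqrt(119))*i, so the residue is (97/16875) + ((16359997/28437058125)*sqrt(119))*i.
The factor δ**2 + 3*δ/2 + 8 splits as (δ - a)(δ - a') with a = (-3/4) + ((1/4)*sqrt(119))*i, a' = (-3/4) - ((1/4)*sqrt(119))*i. At the order-3 pole a set g(δ) = (δ - a)^3*f(δ) = [(-17*δ**2/5 - 4)/(δ + 1/2)] / (δ - a')^3.
Order-3 pole: residue = g''(a)/2; g''((-3/4) + ((1/4)*sqrt(119))*i) = (194/16875) - ((32719994/28437058125)*sqrt(119))*i, so the residue is (97/16875) - ((16359997/28437058125)*sqrt(119))*i.
At the order-1 pole -1/2 set g(δ) = (δ - (-1/2))*f(δ) = (-17*δ**2/5 - 4)/(δ**2 + 3*δ/2 + 8)**3.
Simple pole: residue = g(a) at a = -1/2, which is -194/16875.
List the singular points by increasing real part (a conjugate pair: the negative imaginary part first).

Radius of convergence at 0: 1/2.
At (-3/4) - ((1/4)*sqrt(119))*i: a pole of order 3; residue (97/16875) + ((16359997/28437058125)*sqrt(119))*i.
At (-3/4) + ((1/4)*sqrt(119))*i: a pole of order 3; residue (97/16875) - ((16359997/28437058125)*sqrt(119))*i.
At -1/2: a pole of order 1; residue -194/16875.


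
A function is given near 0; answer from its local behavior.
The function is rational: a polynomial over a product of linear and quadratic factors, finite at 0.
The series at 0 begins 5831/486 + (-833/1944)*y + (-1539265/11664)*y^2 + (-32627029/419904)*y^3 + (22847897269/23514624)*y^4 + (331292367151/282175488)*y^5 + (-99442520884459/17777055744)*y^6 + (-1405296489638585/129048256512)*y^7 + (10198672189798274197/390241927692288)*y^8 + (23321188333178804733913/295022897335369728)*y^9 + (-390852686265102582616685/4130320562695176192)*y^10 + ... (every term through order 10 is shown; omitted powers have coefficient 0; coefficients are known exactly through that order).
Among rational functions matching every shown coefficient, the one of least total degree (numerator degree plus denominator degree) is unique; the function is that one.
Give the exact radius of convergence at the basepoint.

The radius of convergence is 1/2.

No rational of total degree below 9 reproduces all 11 coefficients; solving the [0/9] Pade equations on them gives f(y) = 17/(18*(y + 12/7)**3*(y**2 - y/7 + 1/4)**3), whose expansion matches every shown term.
Denominator factor (y + 12/7)^3: pole of order 3 at -12/7, modulus 12/7.
Denominator factor (y**2 - y/7 + 1/4)^3: discriminant -48/49, complex-conjugate roots (1/14) + ((2/7)*sqrt(3))*i and (1/14) - ((2/7)*sqrt(3))*i; poles of order 3, moduli 1/2 and 1/2.
The radius of convergence is the smallest modulus among the singular points: 1/2.


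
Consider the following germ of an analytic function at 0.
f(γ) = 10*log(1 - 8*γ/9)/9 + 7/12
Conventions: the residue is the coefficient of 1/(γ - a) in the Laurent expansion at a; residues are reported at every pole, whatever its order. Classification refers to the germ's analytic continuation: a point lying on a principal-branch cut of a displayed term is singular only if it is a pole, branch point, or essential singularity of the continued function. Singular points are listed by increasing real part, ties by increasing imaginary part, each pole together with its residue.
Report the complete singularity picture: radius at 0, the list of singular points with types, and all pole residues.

Branch term (10/9)*log(1 - γ/(9/8)): its argument vanishes at γ = 9/8, a logarithmic branch point, modulus 9/8.
The radius of convergence is the smallest modulus among the singular points: 9/8.

Radius of convergence at 0: 9/8.
At 9/8: a logarithmic branch point.


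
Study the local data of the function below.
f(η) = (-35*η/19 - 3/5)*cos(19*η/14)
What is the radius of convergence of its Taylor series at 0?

The factor cos(19*η/14) is entire and contributes no finite singular point.
The polynomial part has no poles.
No finite singular points: the Taylor series at 0 converges everywhere.

The radius of convergence is infinite.


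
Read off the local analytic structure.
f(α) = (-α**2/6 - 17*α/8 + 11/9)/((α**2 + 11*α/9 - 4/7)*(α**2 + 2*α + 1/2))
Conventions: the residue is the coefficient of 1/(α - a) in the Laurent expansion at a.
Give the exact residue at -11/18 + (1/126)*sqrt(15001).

The factor α**2 + 11*α/9 - 4/7 splits as (α - a)(α - a') with a = -11/18 + (1/126)*sqrt(15001), a' = -11/18 - (1/126)*sqrt(15001). At the order-1 pole a set g(α) = (α - a)*f(α) = [(-α**2/6 - 17*α/8 + 11/9)/(α**2 + 2*α + 1/2)] / (α - a').
Simple pole: residue = g(a) at a = -11/18 + (1/126)*sqrt(15001), which is 186389/27464 - (3181991/58855352)*sqrt(15001).

The residue is 186389/27464 - (3181991/58855352)*sqrt(15001).


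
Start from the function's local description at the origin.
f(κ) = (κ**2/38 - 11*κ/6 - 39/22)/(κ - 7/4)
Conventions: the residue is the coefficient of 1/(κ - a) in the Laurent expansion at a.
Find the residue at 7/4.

At the order-1 pole 7/4 set g(κ) = (κ - (7/4))*f(κ) = κ**2/38 - 11*κ/6 - 39/22.
Simple pole: residue = g(a) at a = 7/4, which is -98323/20064.

The residue is -98323/20064.


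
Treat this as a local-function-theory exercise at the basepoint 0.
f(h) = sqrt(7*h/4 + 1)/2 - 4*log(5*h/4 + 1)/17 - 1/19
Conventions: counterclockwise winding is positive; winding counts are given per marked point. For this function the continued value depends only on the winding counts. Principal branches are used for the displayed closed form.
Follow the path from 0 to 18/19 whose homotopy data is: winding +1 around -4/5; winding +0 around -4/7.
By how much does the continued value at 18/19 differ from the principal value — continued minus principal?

Continued minus principal equals -(8/17)*pi*i.

The rational part is single-valued and drops out of the difference; each branch term changes only by its own monodromy.
(1/2)*sqrt(1 - h/(-4/7)): winding +0 is even, the square root returns to the same sheet, contribution 0.
(-4/17)*log(1 - h/(-4/5)): each positive loop around -4/5 adds 2*pi*i to the log, so winding +1 contributes (-4/17)*(1)*2*pi*i = -(8/17)*pi*i.
Summing the contributions at h = 18/19 gives -(8/17)*pi*i.


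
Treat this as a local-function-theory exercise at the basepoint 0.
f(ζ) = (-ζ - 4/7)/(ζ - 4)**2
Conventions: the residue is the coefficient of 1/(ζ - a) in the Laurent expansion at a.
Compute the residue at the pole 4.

The residue is -1.

At the order-2 pole 4 set g(ζ) = (ζ - (4))^2*f(ζ) = -ζ - 4/7.
Order-2 pole: residue = g'(a); g'(4) = -1, so the residue is -1.


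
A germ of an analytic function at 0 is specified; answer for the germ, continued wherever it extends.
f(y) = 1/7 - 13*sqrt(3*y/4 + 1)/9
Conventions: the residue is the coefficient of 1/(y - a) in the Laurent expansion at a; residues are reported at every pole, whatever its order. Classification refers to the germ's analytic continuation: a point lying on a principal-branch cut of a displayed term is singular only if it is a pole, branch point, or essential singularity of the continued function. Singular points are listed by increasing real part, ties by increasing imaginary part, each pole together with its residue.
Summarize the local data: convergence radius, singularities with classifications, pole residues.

Branch term (-13/9)*sqrt(1 - y/(-4/3)): its argument vanishes at y = -4/3, a square-root branch point, modulus 4/3.
The radius of convergence is the smallest modulus among the singular points: 4/3.

Radius of convergence at 0: 4/3.
At -4/3: an algebraic (square-root) branch point.


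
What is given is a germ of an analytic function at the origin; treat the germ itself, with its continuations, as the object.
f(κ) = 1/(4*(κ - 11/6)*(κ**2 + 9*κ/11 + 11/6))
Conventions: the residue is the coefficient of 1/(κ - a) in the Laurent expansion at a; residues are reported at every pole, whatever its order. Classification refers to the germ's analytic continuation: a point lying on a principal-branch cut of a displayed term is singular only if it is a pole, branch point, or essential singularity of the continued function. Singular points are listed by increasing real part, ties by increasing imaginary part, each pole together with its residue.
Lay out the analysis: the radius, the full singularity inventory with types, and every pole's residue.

Radius of convergence at 0: (1/6)*sqrt(66).
At (-9/22) - ((1/66)*sqrt(7257))*i: a pole of order 1; residue (-9/482) - ((222/582979)*sqrt(7257))*i.
At (-9/22) + ((1/66)*sqrt(7257))*i: a pole of order 1; residue (-9/482) + ((222/582979)*sqrt(7257))*i.
At 11/6: a pole of order 1; residue 9/241.

Denominator factor (κ**2 + 9*κ/11 + 11/6): discriminant -2419/363, complex-conjugate roots (-9/22) + ((1/66)*sqrt(7257))*i and (-9/22) - ((1/66)*sqrt(7257))*i; poles of order 1, moduli (1/6)*sqrt(66) and (1/6)*sqrt(66).
Denominator factor (κ - 11/6): pole of order 1 at 11/6, modulus 11/6.
The radius of convergence is the smallest modulus among the singular points: (1/6)*sqrt(66).
The factor κ**2 + 9*κ/11 + 11/6 splits as (κ - a)(κ - a') with a = (-9/22) - ((1/66)*sqrt(7257))*i, a' = (-9/22) + ((1/66)*sqrt(7257))*i. At the order-1 pole a set g(κ) = (κ - a)*f(κ) = [1/(4*(κ - 11/6))] / (κ - a').
Simple pole: residue = g(a) at a = (-9/22) - ((1/66)*sqrt(7257))*i, which is (-9/482) - ((222/582979)*sqrt(7257))*i.
The factor κ**2 + 9*κ/11 + 11/6 splits as (κ - a)(κ - a') with a = (-9/22) + ((1/66)*sqrt(7257))*i, a' = (-9/22) - ((1/66)*sqrt(7257))*i. At the order-1 pole a set g(κ) = (κ - a)*f(κ) = [1/(4*(κ - 11/6))] / (κ - a').
Simple pole: residue = g(a) at a = (-9/22) + ((1/66)*sqrt(7257))*i, which is (-9/482) + ((222/582979)*sqrt(7257))*i.
At the order-1 pole 11/6 set g(κ) = (κ - (11/6))*f(κ) = 1/(4*(κ**2 + 9*κ/11 + 11/6)).
Simple pole: residue = g(a) at a = 11/6, which is 9/241.
List the singular points by increasing real part (a conjugate pair: the negative imaginary part first).


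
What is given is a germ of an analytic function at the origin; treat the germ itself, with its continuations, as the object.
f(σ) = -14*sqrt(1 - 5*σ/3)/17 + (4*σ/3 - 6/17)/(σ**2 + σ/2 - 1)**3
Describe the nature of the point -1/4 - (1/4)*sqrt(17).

The point is a pole of order 3.

The denominator factor σ**2 + σ/2 - 1 vanishes at -1/4 - (1/4)*sqrt(17) and appears to the power 3; the numerator there equals -35/51 - (1/3)*sqrt(17), nonzero, and no other factor vanishes.
The branch terms are analytic at this point.
Hence a pole whose order is the multiplicity, 3.


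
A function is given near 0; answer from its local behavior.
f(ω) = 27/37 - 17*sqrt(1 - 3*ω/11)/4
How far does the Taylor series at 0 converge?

The radius of convergence is 11/3.

Branch term (-17/4)*sqrt(1 - ω/(11/3)): its argument vanishes at ω = 11/3, a square-root branch point, modulus 11/3.
The radius of convergence is the smallest modulus among the singular points: 11/3.


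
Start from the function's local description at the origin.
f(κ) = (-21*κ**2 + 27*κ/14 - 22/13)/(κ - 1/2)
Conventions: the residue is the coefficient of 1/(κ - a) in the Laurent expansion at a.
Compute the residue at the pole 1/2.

At the order-1 pole 1/2 set g(κ) = (κ - (1/2))*f(κ) = -21*κ**2 + 27*κ/14 - 22/13.
Simple pole: residue = g(a) at a = 1/2, which is -544/91.

The residue is -544/91.


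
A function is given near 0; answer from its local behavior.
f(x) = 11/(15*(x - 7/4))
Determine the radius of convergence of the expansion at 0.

Denominator factor (x - 7/4): pole of order 1 at 7/4, modulus 7/4.
The radius of convergence is the smallest modulus among the singular points: 7/4.

The radius of convergence is 7/4.


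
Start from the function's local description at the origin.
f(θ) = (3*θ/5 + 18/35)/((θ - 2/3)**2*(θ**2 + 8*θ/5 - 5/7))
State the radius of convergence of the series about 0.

The radius of convergence is -4/5 + (1/35)*sqrt(1659).

Denominator factor (θ**2 + 8*θ/5 - 5/7): discriminant 948/175, real irrational roots -4/5 + (1/35)*sqrt(1659) and -4/5 - (1/35)*sqrt(1659); poles of order 1, moduli -4/5 + (1/35)*sqrt(1659) and 4/5 + (1/35)*sqrt(1659).
Denominator factor (θ - 2/3)^2: pole of order 2 at 2/3, modulus 2/3.
The radius of convergence is the smallest modulus among the singular points: -4/5 + (1/35)*sqrt(1659).


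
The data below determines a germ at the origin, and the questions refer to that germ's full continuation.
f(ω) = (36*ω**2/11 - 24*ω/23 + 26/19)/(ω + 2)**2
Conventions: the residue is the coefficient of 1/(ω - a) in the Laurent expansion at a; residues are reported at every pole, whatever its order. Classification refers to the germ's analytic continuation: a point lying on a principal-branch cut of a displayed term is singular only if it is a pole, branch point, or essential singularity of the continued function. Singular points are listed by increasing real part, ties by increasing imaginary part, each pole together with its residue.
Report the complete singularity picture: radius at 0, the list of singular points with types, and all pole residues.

Radius of convergence at 0: 2.
At -2: a pole of order 2; residue -3576/253.

Denominator factor (ω + 2)^2: pole of order 2 at -2, modulus 2.
The radius of convergence is the smallest modulus among the singular points: 2.
At the order-2 pole -2 set g(ω) = (ω - (-2))^2*f(ω) = 36*ω**2/11 - 24*ω/23 + 26/19.
Order-2 pole: residue = g'(a); g'(-2) = -3576/253, so the residue is -3576/253.


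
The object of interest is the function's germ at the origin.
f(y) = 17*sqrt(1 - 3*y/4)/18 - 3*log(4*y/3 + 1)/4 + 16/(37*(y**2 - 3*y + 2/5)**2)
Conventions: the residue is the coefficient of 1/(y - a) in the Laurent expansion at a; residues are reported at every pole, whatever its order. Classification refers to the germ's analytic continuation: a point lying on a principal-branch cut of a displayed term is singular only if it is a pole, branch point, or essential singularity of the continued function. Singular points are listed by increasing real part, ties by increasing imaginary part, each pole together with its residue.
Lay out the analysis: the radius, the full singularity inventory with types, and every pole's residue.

Radius of convergence at 0: 3/2 - (1/10)*sqrt(185).
At -3/4: a logarithmic branch point.
At 3/2 - (1/10)*sqrt(185): a pole of order 2; residue (160/50653)*sqrt(185).
At 4/3: an algebraic (square-root) branch point.
At 3/2 + (1/10)*sqrt(185): a pole of order 2; residue -(160/50653)*sqrt(185).

Denominator factor (y**2 - 3*y + 2/5)^2: discriminant 37/5, real irrational roots 3/2 + (1/10)*sqrt(185) and 3/2 - (1/10)*sqrt(185); poles of order 2, moduli 3/2 + (1/10)*sqrt(185) and 3/2 - (1/10)*sqrt(185).
Branch term (-3/4)*log(1 - y/(-3/4)): its argument vanishes at y = -3/4, a logarithmic branch point, modulus 3/4.
Branch term (17/18)*sqrt(1 - y/(4/3)): its argument vanishes at y = 4/3, a square-root branch point, modulus 4/3.
The radius of convergence is the smallest modulus among the singular points: 3/2 - (1/10)*sqrt(185).
The branch terms are analytic at 3/2 - (1/10)*sqrt(185) and contribute nothing to the residue; only the rational part matters.
The factor y**2 - 3*y + 2/5 splits as (y - a)(y - a') with a = 3/2 - (1/10)*sqrt(185), a' = 3/2 + (1/10)*sqrt(185). At the order-2 pole a set g(y) = (y - a)^2*(rational part) = [16/37] / (y - a')^2.
Order-2 pole: residue = g'(a); g'(3/2 - (1/10)*sqrt(185)) = (160/50653)*sqrt(185), so the residue is (160/50653)*sqrt(185).
The branch terms are analytic at 3/2 + (1/10)*sqrt(185) and contribute nothing to the residue; only the rational part matters.
The factor y**2 - 3*y + 2/5 splits as (y - a)(y - a') with a = 3/2 + (1/10)*sqrt(185), a' = 3/2 - (1/10)*sqrt(185). At the order-2 pole a set g(y) = (y - a)^2*(rational part) = [16/37] / (y - a')^2.
Order-2 pole: residue = g'(a); g'(3/2 + (1/10)*sqrt(185)) = -(160/50653)*sqrt(185), so the residue is -(160/50653)*sqrt(185).
List the singular points by increasing real part (a conjugate pair: the negative imaginary part first).


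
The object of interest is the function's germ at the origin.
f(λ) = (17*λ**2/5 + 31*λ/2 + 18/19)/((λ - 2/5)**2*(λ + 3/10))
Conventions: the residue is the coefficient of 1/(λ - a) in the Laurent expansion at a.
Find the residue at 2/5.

At the order-2 pole 2/5 set g(λ) = (λ - (2/5))^2*f(λ) = (17*λ**2/5 + 31*λ/2 + 18/19)/(λ + 3/10).
Order-2 pole: residue = g'(a); g'(2/5) = 9619/931, so the residue is 9619/931.

The residue is 9619/931.


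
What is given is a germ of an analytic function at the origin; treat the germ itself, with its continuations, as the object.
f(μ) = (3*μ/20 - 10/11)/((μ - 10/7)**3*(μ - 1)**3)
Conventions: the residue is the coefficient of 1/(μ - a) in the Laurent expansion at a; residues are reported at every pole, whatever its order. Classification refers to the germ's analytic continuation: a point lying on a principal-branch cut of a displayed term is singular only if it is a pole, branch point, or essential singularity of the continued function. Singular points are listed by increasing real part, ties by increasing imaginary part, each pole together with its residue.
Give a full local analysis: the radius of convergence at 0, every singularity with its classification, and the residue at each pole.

Denominator factor (μ - 10/7)^3: pole of order 3 at 10/7, modulus 10/7.
Denominator factor (μ - 1)^3: pole of order 3 at 1, modulus 1.
The radius of convergence is the smallest modulus among the singular points: 1.
At the order-3 pole 1 set g(μ) = (μ - (1))^3*f(μ) = (3*μ/20 - 10/11)/(μ - 10/7)**3.
Order-3 pole: residue = g''(a)/2; g''(1) = 5375839/8910, so the residue is 5375839/17820.
At the order-3 pole 10/7 set g(μ) = (μ - (10/7))^3*f(μ) = (3*μ/20 - 10/11)/(μ - 1)**3.
Order-3 pole: residue = g''(a)/2; g''(10/7) = -5375839/8910, so the residue is -5375839/17820.
List the singular points by increasing real part (a conjugate pair: the negative imaginary part first).

Radius of convergence at 0: 1.
At 1: a pole of order 3; residue 5375839/17820.
At 10/7: a pole of order 3; residue -5375839/17820.


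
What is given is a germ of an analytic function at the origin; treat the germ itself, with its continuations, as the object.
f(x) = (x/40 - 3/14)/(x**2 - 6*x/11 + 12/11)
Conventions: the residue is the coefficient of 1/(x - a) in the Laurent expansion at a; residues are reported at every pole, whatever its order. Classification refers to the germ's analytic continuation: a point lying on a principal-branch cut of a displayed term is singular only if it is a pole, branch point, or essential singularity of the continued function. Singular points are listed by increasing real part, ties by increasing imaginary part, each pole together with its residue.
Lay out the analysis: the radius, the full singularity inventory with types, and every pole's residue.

Radius of convergence at 0: (2/11)*sqrt(33).
At (3/11) - ((1/11)*sqrt(123))*i: a pole of order 1; residue (1/80) - ((213/22960)*sqrt(123))*i.
At (3/11) + ((1/11)*sqrt(123))*i: a pole of order 1; residue (1/80) + ((213/22960)*sqrt(123))*i.

Denominator factor (x**2 - 6*x/11 + 12/11): discriminant -492/121, complex-conjugate roots (3/11) + ((1/11)*sqrt(123))*i and (3/11) - ((1/11)*sqrt(123))*i; poles of order 1, moduli (2/11)*sqrt(33) and (2/11)*sqrt(33).
The radius of convergence is the smallest modulus among the singular points: (2/11)*sqrt(33).
The factor x**2 - 6*x/11 + 12/11 splits as (x - a)(x - a') with a = (3/11) - ((1/11)*sqrt(123))*i, a' = (3/11) + ((1/11)*sqrt(123))*i. At the order-1 pole a set g(x) = (x - a)*f(x) = [x/40 - 3/14] / (x - a').
Simple pole: residue = g(a) at a = (3/11) - ((1/11)*sqrt(123))*i, which is (1/80) - ((213/22960)*sqrt(123))*i.
The factor x**2 - 6*x/11 + 12/11 splits as (x - a)(x - a') with a = (3/11) + ((1/11)*sqrt(123))*i, a' = (3/11) - ((1/11)*sqrt(123))*i. At the order-1 pole a set g(x) = (x - a)*f(x) = [x/40 - 3/14] / (x - a').
Simple pole: residue = g(a) at a = (3/11) + ((1/11)*sqrt(123))*i, which is (1/80) + ((213/22960)*sqrt(123))*i.
List the singular points by increasing real part (a conjugate pair: the negative imaginary part first).


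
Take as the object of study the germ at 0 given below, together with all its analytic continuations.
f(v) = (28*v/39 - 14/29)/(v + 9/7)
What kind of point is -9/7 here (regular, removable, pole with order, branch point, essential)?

The denominator factor v + 9/7 vanishes at -9/7 and appears to the power 1; the numerator there equals -530/377, nonzero, and no other factor vanishes.
Hence a pole whose order is the multiplicity, 1.

The point is a pole of order 1.


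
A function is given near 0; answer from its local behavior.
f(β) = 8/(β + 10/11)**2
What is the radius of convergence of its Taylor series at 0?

The radius of convergence is 10/11.

Denominator factor (β + 10/11)^2: pole of order 2 at -10/11, modulus 10/11.
The radius of convergence is the smallest modulus among the singular points: 10/11.


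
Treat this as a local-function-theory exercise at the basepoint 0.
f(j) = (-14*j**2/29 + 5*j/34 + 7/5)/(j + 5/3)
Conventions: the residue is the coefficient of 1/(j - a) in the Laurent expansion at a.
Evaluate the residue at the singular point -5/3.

The residue is -8257/44370.

At the order-1 pole -5/3 set g(j) = (j - (-5/3))*f(j) = -14*j**2/29 + 5*j/34 + 7/5.
Simple pole: residue = g(a) at a = -5/3, which is -8257/44370.


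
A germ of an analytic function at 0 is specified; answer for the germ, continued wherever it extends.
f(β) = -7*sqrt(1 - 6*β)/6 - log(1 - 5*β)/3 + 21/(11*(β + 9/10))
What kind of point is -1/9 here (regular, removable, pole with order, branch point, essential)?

Denominator factors: β + 9/10 = 71/90 at β = -1/9 — none vanishes.
Branch term sqrt(1 - β/(1/6)): argument at -1/9 is 5/3, nonzero, so -1/9 is not its branch point (a point on a principal cut is still regular for the continued germ).
Branch term log(1 - β/(1/5)): argument at -1/9 is 14/9, nonzero, so -1/9 is not its branch point (a point on a principal cut is still regular for the continued germ).
So the germ continues analytically to -1/9.

The point is a regular point.


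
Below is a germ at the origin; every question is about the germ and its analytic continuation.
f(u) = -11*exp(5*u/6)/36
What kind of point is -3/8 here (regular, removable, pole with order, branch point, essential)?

There is no denominator, hence no pole anywhere.
The factor exp(5*u/6) is entire.
So the germ continues analytically to -3/8.

The point is a regular point.


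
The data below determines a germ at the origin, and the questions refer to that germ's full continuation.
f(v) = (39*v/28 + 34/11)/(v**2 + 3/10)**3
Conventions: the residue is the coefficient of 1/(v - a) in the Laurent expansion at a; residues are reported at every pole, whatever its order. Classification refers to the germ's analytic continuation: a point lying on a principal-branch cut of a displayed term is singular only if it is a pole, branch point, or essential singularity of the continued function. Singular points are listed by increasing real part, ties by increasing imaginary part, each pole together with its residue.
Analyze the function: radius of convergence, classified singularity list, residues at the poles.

Denominator factor (v**2 + 3/10)^3: discriminant -6/5, complex-conjugate roots ((1/10)*sqrt(30))*i and -((1/10)*sqrt(30))*i; poles of order 3, moduli (1/10)*sqrt(30) and (1/10)*sqrt(30).
The radius of convergence is the smallest modulus among the singular points: (1/10)*sqrt(30).
The factor v**2 + 3/10 splits as (v - a)(v - a') with a = -((1/10)*sqrt(30))*i, a' = ((1/10)*sqrt(30))*i. At the order-3 pole a set g(v) = (v - a)^3*f(v) = [39*v/28 + 34/11] / (v - a')^3.
Order-3 pole: residue = g''(a)/2; g''(-((1/10)*sqrt(30))*i) = ((425/99)*sqrt(30))*i, so the residue is ((425/198)*sqrt(30))*i.
The factor v**2 + 3/10 splits as (v - a)(v - a') with a = ((1/10)*sqrt(30))*i, a' = -((1/10)*sqrt(30))*i. At the order-3 pole a set g(v) = (v - a)^3*f(v) = [39*v/28 + 34/11] / (v - a')^3.
Order-3 pole: residue = g''(a)/2; g''(((1/10)*sqrt(30))*i) = -((425/99)*sqrt(30))*i, so the residue is -((425/198)*sqrt(30))*i.
List the singular points by increasing real part (a conjugate pair: the negative imaginary part first).

Radius of convergence at 0: (1/10)*sqrt(30).
At -((1/10)*sqrt(30))*i: a pole of order 3; residue ((425/198)*sqrt(30))*i.
At ((1/10)*sqrt(30))*i: a pole of order 3; residue -((425/198)*sqrt(30))*i.


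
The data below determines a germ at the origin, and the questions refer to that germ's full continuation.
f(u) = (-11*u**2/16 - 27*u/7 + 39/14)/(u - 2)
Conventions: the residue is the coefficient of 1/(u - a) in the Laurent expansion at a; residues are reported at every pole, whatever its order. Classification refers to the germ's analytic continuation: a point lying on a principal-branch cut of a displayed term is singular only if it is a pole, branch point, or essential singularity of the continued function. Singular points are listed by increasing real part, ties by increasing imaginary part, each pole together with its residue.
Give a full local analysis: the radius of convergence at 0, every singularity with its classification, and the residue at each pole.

Denominator factor (u - 2): pole of order 1 at 2, modulus 2.
The radius of convergence is the smallest modulus among the singular points: 2.
At the order-1 pole 2 set g(u) = (u - (2))*f(u) = -11*u**2/16 - 27*u/7 + 39/14.
Simple pole: residue = g(a) at a = 2, which is -215/28.

Radius of convergence at 0: 2.
At 2: a pole of order 1; residue -215/28.


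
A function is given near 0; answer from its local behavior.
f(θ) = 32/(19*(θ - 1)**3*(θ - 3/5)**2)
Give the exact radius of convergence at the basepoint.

Denominator factor (θ - 3/5)^2: pole of order 2 at 3/5, modulus 3/5.
Denominator factor (θ - 1)^3: pole of order 3 at 1, modulus 1.
The radius of convergence is the smallest modulus among the singular points: 3/5.

The radius of convergence is 3/5.


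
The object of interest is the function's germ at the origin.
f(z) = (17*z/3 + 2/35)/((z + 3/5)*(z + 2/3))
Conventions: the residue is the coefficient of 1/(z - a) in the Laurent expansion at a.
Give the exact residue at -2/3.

At the order-1 pole -2/3 set g(z) = (z - (-2/3))*f(z) = (17*z/3 + 2/35)/(z + 3/5).
Simple pole: residue = g(a) at a = -2/3, which is 1172/21.

The residue is 1172/21.


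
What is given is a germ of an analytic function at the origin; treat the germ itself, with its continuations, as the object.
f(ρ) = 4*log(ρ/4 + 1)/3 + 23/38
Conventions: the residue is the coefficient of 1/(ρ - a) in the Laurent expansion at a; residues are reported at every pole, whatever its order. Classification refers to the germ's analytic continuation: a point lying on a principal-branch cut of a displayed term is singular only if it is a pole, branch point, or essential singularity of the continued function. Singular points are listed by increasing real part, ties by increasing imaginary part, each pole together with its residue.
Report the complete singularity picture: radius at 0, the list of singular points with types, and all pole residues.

Radius of convergence at 0: 4.
At -4: a logarithmic branch point.

Branch term (4/3)*log(1 - ρ/(-4)): its argument vanishes at ρ = -4, a logarithmic branch point, modulus 4.
The radius of convergence is the smallest modulus among the singular points: 4.


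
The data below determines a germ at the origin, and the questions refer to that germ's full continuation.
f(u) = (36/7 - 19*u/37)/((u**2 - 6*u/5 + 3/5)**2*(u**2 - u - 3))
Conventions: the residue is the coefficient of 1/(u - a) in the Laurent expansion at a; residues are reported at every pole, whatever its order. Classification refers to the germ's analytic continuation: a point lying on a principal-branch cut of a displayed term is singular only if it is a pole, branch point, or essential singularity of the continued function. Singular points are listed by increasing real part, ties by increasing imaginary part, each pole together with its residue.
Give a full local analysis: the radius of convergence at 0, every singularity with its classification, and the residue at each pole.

Denominator factor (u**2 - u - 3): discriminant 13, real irrational roots 1/2 + (1/2)*sqrt(13) and 1/2 - (1/2)*sqrt(13); poles of order 1, moduli 1/2 + (1/2)*sqrt(13) and -1/2 + (1/2)*sqrt(13).
Denominator factor (u**2 - 6*u/5 + 3/5)^2: discriminant -24/25, complex-conjugate roots (3/5) + ((1/5)*sqrt(6))*i and (3/5) - ((1/5)*sqrt(6))*i; poles of order 2, moduli (1/5)*sqrt(15) and (1/5)*sqrt(15).
The radius of convergence is the smallest modulus among the singular points: (1/5)*sqrt(15).
The factor u**2 - u - 3 splits as (u - a)(u - a') with a = 1/2 - (1/2)*sqrt(13), a' = 1/2 + (1/2)*sqrt(13). At the order-1 pole a set g(u) = (u - a)*f(u) = [(36/7 - 19*u/37)/(u**2 - 6*u/5 + 3/5)**2] / (u - a').
Simple pole: residue = g(a) at a = 1/2 - (1/2)*sqrt(13), which is 3725/2264622 - (6275725/206080602)*sqrt(13).
The factor u**2 - 6*u/5 + 3/5 splits as (u - a)(u - a') with a = (3/5) - ((1/5)*sqrt(6))*i, a' = (3/5) + ((1/5)*sqrt(6))*i. At the order-2 pole a set g(u) = (u - a)^2*f(u) = [(36/7 - 19*u/37)/(u**2 - u - 3)] / (u - a')^2.
Order-2 pole: residue = g'(a); g'((3/5) - ((1/5)*sqrt(6))*i) = (-3725/2264622) - ((521838475/380456496)*sqrt(6))*i, so the residue is (-3725/2264622) - ((521838475/380456496)*sqrt(6))*i.
The factor u**2 - 6*u/5 + 3/5 splits as (u - a)(u - a') with a = (3/5) + ((1/5)*sqrt(6))*i, a' = (3/5) - ((1/5)*sqrt(6))*i. At the order-2 pole a set g(u) = (u - a)^2*f(u) = [(36/7 - 19*u/37)/(u**2 - u - 3)] / (u - a')^2.
Order-2 pole: residue = g'(a); g'((3/5) + ((1/5)*sqrt(6))*i) = (-3725/2264622) + ((521838475/380456496)*sqrt(6))*i, so the residue is (-3725/2264622) + ((521838475/380456496)*sqrt(6))*i.
The factor u**2 - u - 3 splits as (u - a)(u - a') with a = 1/2 + (1/2)*sqrt(13), a' = 1/2 - (1/2)*sqrt(13). At the order-1 pole a set g(u) = (u - a)*f(u) = [(36/7 - 19*u/37)/(u**2 - 6*u/5 + 3/5)**2] / (u - a').
Simple pole: residue = g(a) at a = 1/2 + (1/2)*sqrt(13), which is 3725/2264622 + (6275725/206080602)*sqrt(13).
List the singular points by increasing real part (a conjugate pair: the negative imaginary part first).

Radius of convergence at 0: (1/5)*sqrt(15).
At 1/2 - (1/2)*sqrt(13): a pole of order 1; residue 3725/2264622 - (6275725/206080602)*sqrt(13).
At (3/5) - ((1/5)*sqrt(6))*i: a pole of order 2; residue (-3725/2264622) - ((521838475/380456496)*sqrt(6))*i.
At (3/5) + ((1/5)*sqrt(6))*i: a pole of order 2; residue (-3725/2264622) + ((521838475/380456496)*sqrt(6))*i.
At 1/2 + (1/2)*sqrt(13): a pole of order 1; residue 3725/2264622 + (6275725/206080602)*sqrt(13).


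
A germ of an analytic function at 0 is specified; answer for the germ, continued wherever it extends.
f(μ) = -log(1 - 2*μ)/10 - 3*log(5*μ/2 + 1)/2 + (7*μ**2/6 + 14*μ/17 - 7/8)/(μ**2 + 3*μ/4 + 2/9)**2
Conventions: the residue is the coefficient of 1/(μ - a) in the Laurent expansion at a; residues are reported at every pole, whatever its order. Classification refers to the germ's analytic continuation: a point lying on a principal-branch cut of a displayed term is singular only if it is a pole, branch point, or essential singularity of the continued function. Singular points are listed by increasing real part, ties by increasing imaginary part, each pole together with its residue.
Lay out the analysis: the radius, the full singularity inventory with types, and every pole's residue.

Denominator factor (μ**2 + 3*μ/4 + 2/9)^2: discriminant -47/144, complex-conjugate roots (-3/8) + ((1/24)*sqrt(47))*i and (-3/8) - ((1/24)*sqrt(47))*i; poles of order 2, moduli (1/3)*sqrt(2) and (1/3)*sqrt(2).
Branch term (-3/2)*log(1 - μ/(-2/5)): its argument vanishes at μ = -2/5, a logarithmic branch point, modulus 2/5.
Branch term (-1/10)*log(1 - μ/(1/2)): its argument vanishes at μ = 1/2, a logarithmic branch point, modulus 1/2.
The radius of convergence is the smallest modulus among the singular points: 2/5.
The branch terms are analytic at (-3/8) - ((1/24)*sqrt(47))*i and contribute nothing to the residue; only the rational part matters.
The factor μ**2 + 3*μ/4 + 2/9 splits as (μ - a)(μ - a') with a = (-3/8) - ((1/24)*sqrt(47))*i, a' = (-3/8) + ((1/24)*sqrt(47))*i. At the order-2 pole a set g(μ) = (μ - a)^2*(rational part) = [7*μ**2/6 + 14*μ/17 - 7/8] / (μ - a')^2.
Order-2 pole: residue = g'(a); g'((-3/8) - ((1/24)*sqrt(47))*i) = -((54320/37553)*sqrt(47))*i, so the residue is -((54320/37553)*sqrt(47))*i.
The branch terms are analytic at (-3/8) + ((1/24)*sqrt(47))*i and contribute nothing to the residue; only the rational part matters.
The factor μ**2 + 3*μ/4 + 2/9 splits as (μ - a)(μ - a') with a = (-3/8) + ((1/24)*sqrt(47))*i, a' = (-3/8) - ((1/24)*sqrt(47))*i. At the order-2 pole a set g(μ) = (μ - a)^2*(rational part) = [7*μ**2/6 + 14*μ/17 - 7/8] / (μ - a')^2.
Order-2 pole: residue = g'(a); g'((-3/8) + ((1/24)*sqrt(47))*i) = ((54320/37553)*sqrt(47))*i, so the residue is ((54320/37553)*sqrt(47))*i.
List the singular points by increasing real part (a conjugate pair: the negative imaginary part first).

Radius of convergence at 0: 2/5.
At -2/5: a logarithmic branch point.
At (-3/8) - ((1/24)*sqrt(47))*i: a pole of order 2; residue -((54320/37553)*sqrt(47))*i.
At (-3/8) + ((1/24)*sqrt(47))*i: a pole of order 2; residue ((54320/37553)*sqrt(47))*i.
At 1/2: a logarithmic branch point.


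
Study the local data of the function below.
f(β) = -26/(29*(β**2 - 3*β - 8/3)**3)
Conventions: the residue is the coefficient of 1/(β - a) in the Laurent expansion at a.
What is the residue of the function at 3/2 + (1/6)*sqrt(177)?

The residue is -(1404/5955991)*sqrt(177).

The factor β**2 - 3*β - 8/3 splits as (β - a)(β - a') with a = 3/2 + (1/6)*sqrt(177), a' = 3/2 - (1/6)*sqrt(177). At the order-3 pole a set g(β) = (β - a)^3*f(β) = [-26/29] / (β - a')^3.
Order-3 pole: residue = g''(a)/2; g''(3/2 + (1/6)*sqrt(177)) = -(2808/5955991)*sqrt(177), so the residue is -(1404/5955991)*sqrt(177).


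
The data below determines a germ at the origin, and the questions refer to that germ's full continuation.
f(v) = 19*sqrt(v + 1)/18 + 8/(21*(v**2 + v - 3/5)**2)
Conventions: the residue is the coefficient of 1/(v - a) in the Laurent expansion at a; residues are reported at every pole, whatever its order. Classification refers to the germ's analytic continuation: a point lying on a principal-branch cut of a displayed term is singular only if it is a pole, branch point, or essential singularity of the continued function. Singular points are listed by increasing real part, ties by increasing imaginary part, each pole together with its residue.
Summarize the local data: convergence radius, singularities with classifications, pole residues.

Denominator factor (v**2 + v - 3/5)^2: discriminant 17/5, real irrational roots -1/2 + (1/10)*sqrt(85) and -1/2 - (1/10)*sqrt(85); poles of order 2, moduli -1/2 + (1/10)*sqrt(85) and 1/2 + (1/10)*sqrt(85).
Branch term (19/18)*sqrt(1 - v/(-1)): its argument vanishes at v = -1, a square-root branch point, modulus 1.
The radius of convergence is the smallest modulus among the singular points: -1/2 + (1/10)*sqrt(85).
The branch term is analytic at -1/2 - (1/10)*sqrt(85) and contributes nothing to the residue; only the rational part matters.
The factor v**2 + v - 3/5 splits as (v - a)(v - a') with a = -1/2 - (1/10)*sqrt(85), a' = -1/2 + (1/10)*sqrt(85). At the order-2 pole a set g(v) = (v - a)^2*(rational part) = [8/21] / (v - a')^2.
Order-2 pole: residue = g'(a); g'(-1/2 - (1/10)*sqrt(85)) = (80/6069)*sqrt(85), so the residue is (80/6069)*sqrt(85).
The branch term is analytic at -1/2 + (1/10)*sqrt(85) and contributes nothing to the residue; only the rational part matters.
The factor v**2 + v - 3/5 splits as (v - a)(v - a') with a = -1/2 + (1/10)*sqrt(85), a' = -1/2 - (1/10)*sqrt(85). At the order-2 pole a set g(v) = (v - a)^2*(rational part) = [8/21] / (v - a')^2.
Order-2 pole: residue = g'(a); g'(-1/2 + (1/10)*sqrt(85)) = -(80/6069)*sqrt(85), so the residue is -(80/6069)*sqrt(85).
List the singular points by increasing real part (a conjugate pair: the negative imaginary part first).

Radius of convergence at 0: -1/2 + (1/10)*sqrt(85).
At -1/2 - (1/10)*sqrt(85): a pole of order 2; residue (80/6069)*sqrt(85).
At -1: an algebraic (square-root) branch point.
At -1/2 + (1/10)*sqrt(85): a pole of order 2; residue -(80/6069)*sqrt(85).


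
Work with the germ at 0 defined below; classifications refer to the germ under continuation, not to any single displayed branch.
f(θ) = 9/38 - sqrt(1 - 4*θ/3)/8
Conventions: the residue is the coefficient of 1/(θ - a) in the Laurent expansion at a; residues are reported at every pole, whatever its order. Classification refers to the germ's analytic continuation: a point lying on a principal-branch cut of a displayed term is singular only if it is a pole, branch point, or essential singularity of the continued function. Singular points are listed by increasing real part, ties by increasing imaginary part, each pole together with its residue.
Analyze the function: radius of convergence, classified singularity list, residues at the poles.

Branch term (-1/8)*sqrt(1 - θ/(3/4)): its argument vanishes at θ = 3/4, a square-root branch point, modulus 3/4.
The radius of convergence is the smallest modulus among the singular points: 3/4.

Radius of convergence at 0: 3/4.
At 3/4: an algebraic (square-root) branch point.
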